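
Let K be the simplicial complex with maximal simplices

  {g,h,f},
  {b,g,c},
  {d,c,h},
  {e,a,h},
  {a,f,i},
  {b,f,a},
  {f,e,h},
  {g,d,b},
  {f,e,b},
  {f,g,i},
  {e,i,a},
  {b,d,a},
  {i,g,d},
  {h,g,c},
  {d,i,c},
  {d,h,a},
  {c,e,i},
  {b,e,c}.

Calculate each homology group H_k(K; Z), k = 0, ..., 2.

Fix the vertex order a < b < c < d < e < f < g < h < i and write every simplex with vertices in increasing order. Then dim K = 2 and the simplices of K are:

  0-simplices (9): a, b, c, d, e, f, g, h, i
  1-simplices (27): ab, ad, ae, af, ah, ai, bc, bd, be, bf, bg, cd, ce, cg, ch, ci, dg, dh, di, ef, eh, ei, fg, fh, fi, gh, gi
  2-simplices (18): abd, abf, adh, aeh, aei, afi, bce, bcg, bdg, bef, cdh, cdi, cei, cgh, dgi, efh, fgh, fgi

so the chain groups are C_0 ≅ Z^9, C_1 ≅ Z^27, C_2 ≅ Z^18.

Boundary ∂_1: C_1 → C_0 maps an edge to its endpoints' difference, ∂[p,q] = q − p. For instance
  ∂ei = i − e.
The 9×27 boundary matrix has rank 8 and Smith normal form diag(1,1,1,1,1,1,1,1).

The boundary map ∂_2: C_2 → C_1 acts by ∂[p,q,r] = [q,r] − [p,r] + [p,q]. For instance
  ∂adh = dh − ah + ad,
  ∂cdi = di − ci + cd.
This gives a 27×18 integer matrix of rank 18; reducing to Smith normal form yields diagonal entries (1,1,1,1,1,1,1,1,1,1,1,1,1,1,1,1,1,2).

Now H_k = ker ∂_k / im ∂_{k+1}, so:

  H_0: rank C_0 − rank ∂_1 = 9 − 8 = 1, and the invariant factors of ∂_1 are all 1, so H_0 = Z.
  H_1: rank ker ∂_1 − rank ∂_2 = (27 − 8) − 18 = 1, and ∂_2 has invariant factor 2 > 1, so H_1 = Z ⊕ Z/2Z.
  H_2: rank ker ∂_2 − rank ∂_3 = (18 − 18) − 0 = 0, and there is no ∂_3, so H_2 = 0.

H_0 = Z,  H_1 = Z ⊕ Z/2Z,  H_2 = 0.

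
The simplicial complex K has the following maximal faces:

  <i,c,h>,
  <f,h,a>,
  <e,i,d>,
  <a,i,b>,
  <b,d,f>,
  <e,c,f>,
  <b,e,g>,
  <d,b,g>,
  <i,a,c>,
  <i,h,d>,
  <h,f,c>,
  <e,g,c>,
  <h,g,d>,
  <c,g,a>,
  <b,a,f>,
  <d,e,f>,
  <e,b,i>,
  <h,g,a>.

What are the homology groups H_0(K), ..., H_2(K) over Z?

H_0 = Z,  H_1 = Z ⊕ Z/2Z,  H_2 = 0.

K has 9 vertices, 27 edges, 18 triangles.
rank ∂_0 = 0, rank ∂_1 = 8 ⇒ b_0 = 9 − 0 − 8 = 1; all invariant factors of ∂_1 are 1 so no torsion. So H_0 ≅ Z.
rank ∂_1 = 8, rank ∂_2 = 18 ⇒ b_1 = 27 − 8 − 18 = 1; ∂_2 has invariant factor(s) [2] giving torsion. So H_1 ≅ Z ⊕ Z/2Z.
rank ∂_2 = 18, rank ∂_3 = 0 ⇒ b_2 = 18 − 18 − 0 = 0. So H_2 ≅ 0.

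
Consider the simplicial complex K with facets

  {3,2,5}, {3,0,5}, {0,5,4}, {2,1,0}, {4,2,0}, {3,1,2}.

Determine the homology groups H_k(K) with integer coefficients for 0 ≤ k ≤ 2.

H_0 ≅ Z,  H_1 ≅ Z,  H_2 = 0.

K has 6 vertices, 12 edges, 6 triangles.
rank ∂_0 = 0, rank ∂_1 = 5 ⇒ b_0 = 6 − 0 − 5 = 1; all invariant factors of ∂_1 are 1 so no torsion. So H_0 = Z.
rank ∂_1 = 5, rank ∂_2 = 6 ⇒ b_1 = 12 − 5 − 6 = 1; all invariant factors of ∂_2 are 1 so no torsion. So H_1 = Z.
rank ∂_2 = 6, rank ∂_3 = 0 ⇒ b_2 = 6 − 6 − 0 = 0. So H_2 = 0.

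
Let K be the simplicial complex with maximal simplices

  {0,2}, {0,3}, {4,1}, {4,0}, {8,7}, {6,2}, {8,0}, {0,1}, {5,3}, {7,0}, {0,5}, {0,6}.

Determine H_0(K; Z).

H_0 = Z.

K has 9 vertices, 12 edges.
rank ∂_0 = 0, rank ∂_1 = 8 ⇒ b_0 = 9 − 0 − 8 = 1; all invariant factors of ∂_1 are 1 so no torsion. So H_0 ≅ Z.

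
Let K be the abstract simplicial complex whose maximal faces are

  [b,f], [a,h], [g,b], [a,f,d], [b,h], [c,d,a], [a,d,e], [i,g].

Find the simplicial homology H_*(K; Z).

H_0 ≅ Z,  H_1 ≅ Z,  H_2 = 0.

We work with the vertex ordering a < b < c < d < e < f < g < h < i. The simplices of K, each written with vertices in increasing order, are:

  0-simplices (9): a, b, c, d, e, f, g, h, i
  1-simplices (12): ac, ad, ae, af, ah, bf, bg, bh, cd, de, df, gi
  2-simplices (3): acd, ade, adf

Hence C_0 ≅ Z^9, C_1 ≅ Z^12, C_2 ≅ Z^3.

The boundary map ∂_1: C_1 → C_0 sends each edge [p,q] (with p < q) to q − p.
As a 9×12 matrix over Z this has rank 8, with invariant factors (1,1,1,1,1,1,1,1).

Boundary ∂_2: C_2 → C_1 sends each 2-simplex [p,q,r] to [q,r] − [p,r] + [p,q]. For instance
  ∂acd = cd − ad + ac,
  ∂ade = de − ae + ad.
The resulting 12×3 matrix has rank 3, and its Smith normal form has invariant factors (1,1,1).

Computing H_k = (kernel of ∂_k) / (image of ∂_{k+1}):

  H_0: rank C_0 − rank ∂_1 = 9 − 8 = 1, and the invariant factors of ∂_1 are all 1, so H_0 = Z.
  H_1: rank ker ∂_1 − rank ∂_2 = (12 − 8) − 3 = 1, and the invariant factors of ∂_2 are all 1, so H_1 = Z.
  H_2: rank ker ∂_2 − rank ∂_3 = (3 − 3) − 0 = 0, and there is no ∂_3, so H_2 = 0.

As a check, the Euler characteristic is 9 − 12 + 3 = 0, which agrees with 1 − 1 + 0 = 0.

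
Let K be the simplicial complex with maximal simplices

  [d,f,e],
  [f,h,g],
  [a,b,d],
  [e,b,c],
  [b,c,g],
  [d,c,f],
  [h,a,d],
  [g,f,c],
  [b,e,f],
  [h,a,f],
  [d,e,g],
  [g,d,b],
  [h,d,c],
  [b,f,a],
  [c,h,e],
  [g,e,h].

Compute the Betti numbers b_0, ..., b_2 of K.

b_0 = 1, b_1 = 2, b_2 = 1.

Order the vertices as a < b < c < d < e < f < g < h. Listing each simplex with vertices in this order, K has dimension 2 with simplices:

  0-simplices (8): a, b, c, d, e, f, g, h
  1-simplices (24): ab, ad, af, ah, bc, bd, be, bf, bg, cd, ce, cf, cg, ch, de, df, dg, dh, ef, eg, eh, fg, fh, gh
  2-simplices (16): abd, abf, adh, afh, bce, bcg, bdg, bef, cdf, cdh, ceh, cfg, def, deg, egh, fgh

so the chain groups are C_0 ≅ Z^8, C_1 ≅ Z^24, C_2 ≅ Z^16.

∂_1: C_1 → C_0 maps an edge to its endpoints' difference, ∂[p,q] = q − p.
The 8×24 boundary matrix has rank 7 and Smith normal form diag(1,1,1,1,1,1,1).

Boundary ∂_2: C_2 → C_1 acts by ∂[p,q,r] = [q,r] − [p,r] + [p,q]. For instance
  ∂bdg = dg − bg + bd,
  ∂fgh = gh − fh + fg.
The 24×16 boundary matrix has rank 15 and Smith normal form diag(1,1,1,1,1,1,1,1,1,1,1,1,1,1,1).

Reading off H_k = ker ∂_k / im ∂_{k+1}:

  H_0: rank C_0 − rank ∂_1 = 8 − 7 = 1, and the invariant factors of ∂_1 are all 1, so H_0 = Z.
  H_1: rank ker ∂_1 − rank ∂_2 = (24 − 7) − 15 = 2, and the invariant factors of ∂_2 are all 1, so H_1 = Z^2.
  H_2: rank ker ∂_2 − rank ∂_3 = (16 − 15) − 0 = 1, and there is no ∂_3, so H_2 = Z.

Hence the Betti numbers are b_0 = 1, b_1 = 2, b_2 = 1.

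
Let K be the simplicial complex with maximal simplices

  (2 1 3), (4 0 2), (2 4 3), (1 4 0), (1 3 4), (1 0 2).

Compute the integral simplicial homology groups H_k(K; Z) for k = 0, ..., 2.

H_0 ≅ Z,  H_1 = 0,  H_2 ≅ Z.

Take the total order 0 < 1 < 2 < 3 < 4 on the vertex set. Then K (dimension 2) consists of the simplices:

  0-simplices (5): [0], [1], [2], [3], [4]
  1-simplices (9): [0,1], [0,2], [0,4], [1,2], [1,3], [1,4], [2,3], [2,4], [3,4]
  2-simplices (6): [0,1,2], [0,1,4], [0,2,4], [1,2,3], [1,3,4], [2,3,4]

Hence C_0 ≅ Z^5, C_1 ≅ Z^9, C_2 ≅ Z^6.

∂_1: C_1 → C_0 is given by ∂[p,q] = [q] − [p].
The 5×9 boundary matrix has rank 4 and Smith normal form diag(1,1,1,1).

Boundary ∂_2: C_2 → C_1 sends each 2-simplex [p,q,r] to [q,r] − [p,r] + [p,q]. For instance
  ∂[2,3,4] = [3,4] − [2,4] + [2,3],
  ∂[0,1,2] = [1,2] − [0,2] + [0,1].
As a 9×6 matrix over Z this has rank 5, with invariant factors (1,1,1,1,1).

Now H_k = ker ∂_k / im ∂_{k+1}, so:

  H_0: rank C_0 − rank ∂_1 = 5 − 4 = 1, and the invariant factors of ∂_1 are all 1, so H_0 = Z.
  H_1: rank ker ∂_1 − rank ∂_2 = (9 − 4) − 5 = 0, and the invariant factors of ∂_2 are all 1, so H_1 = 0.
  H_2: rank ker ∂_2 − rank ∂_3 = (6 − 5) − 0 = 1, and there is no ∂_3, so H_2 = Z.

(K is a triangulation of the 2-sphere S^2.)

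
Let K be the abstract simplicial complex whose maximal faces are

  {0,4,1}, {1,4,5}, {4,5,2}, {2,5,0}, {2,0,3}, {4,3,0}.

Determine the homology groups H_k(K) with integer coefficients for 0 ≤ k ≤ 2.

Fix the vertex order 0 < 1 < 2 < 3 < 4 < 5 and write every simplex with vertices in increasing order. Then dim K = 2 and the simplices of K are:

  0-simplices (6): [0], [1], [2], [3], [4], [5]
  1-simplices (12): [0,1], [0,2], [0,3], [0,4], [0,5], [1,4], [1,5], [2,3], [2,4], [2,5], [3,4], [4,5]
  2-simplices (6): [0,1,4], [0,2,3], [0,2,5], [0,3,4], [1,4,5], [2,4,5]

Hence C_0 ≅ Z^6, C_1 ≅ Z^12, C_2 ≅ Z^6.

The boundary map ∂_1: C_1 → C_0 maps an edge to its endpoints' difference, ∂[p,q] = q − p. For instance
  ∂[3,4] = [4] − [3].
As a 6×12 matrix over Z this has rank 5, with invariant factors (1,1,1,1,1).

Boundary ∂_2: C_2 → C_1 sends each 2-simplex [p,q,r] to [q,r] − [p,r] + [p,q]. For instance
  ∂[0,2,5] = [2,5] − [0,5] + [0,2],
  ∂[0,2,3] = [2,3] − [0,3] + [0,2].
The resulting 12×6 matrix has rank 6, and its Smith normal form has invariant factors (1,1,1,1,1,1).

Computing H_k = (kernel of ∂_k) / (image of ∂_{k+1}):

  H_0: rank C_0 − rank ∂_1 = 6 − 5 = 1, and the invariant factors of ∂_1 are all 1, so H_0 = Z.
  H_1: rank ker ∂_1 − rank ∂_2 = (12 − 5) − 6 = 1, and the invariant factors of ∂_2 are all 1, so H_1 = Z.
  H_2: rank ker ∂_2 − rank ∂_3 = (6 − 6) − 0 = 0, and there is no ∂_3, so H_2 = 0.

H_0 ≅ Z,  H_1 ≅ Z,  H_2 = 0.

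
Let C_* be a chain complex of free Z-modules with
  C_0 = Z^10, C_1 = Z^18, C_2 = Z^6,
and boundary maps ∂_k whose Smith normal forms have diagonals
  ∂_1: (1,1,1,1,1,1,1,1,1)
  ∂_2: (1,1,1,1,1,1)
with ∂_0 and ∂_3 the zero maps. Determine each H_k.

H_0 = Z,  H_1 = Z^3,  H_2 = 0.

H_0: b_0 = 10 − 0 − 9 = 1; torsion from ∂_1 factors > 1: none. So H_0 = Z.
H_1: b_1 = 18 − 9 − 6 = 3; torsion from ∂_2 factors > 1: none. So H_1 = Z^3.
H_2: b_2 = 6 − 6 − 0 = 0; torsion from ∂_3 factors > 1: none. So H_2 = 0.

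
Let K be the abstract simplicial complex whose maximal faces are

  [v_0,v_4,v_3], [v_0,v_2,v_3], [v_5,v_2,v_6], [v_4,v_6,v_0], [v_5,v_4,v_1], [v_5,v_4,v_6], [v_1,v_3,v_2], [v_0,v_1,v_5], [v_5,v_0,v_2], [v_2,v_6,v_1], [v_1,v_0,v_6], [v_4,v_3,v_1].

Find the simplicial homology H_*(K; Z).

We work with the vertex ordering v_0 < v_1 < v_2 < v_3 < v_4 < v_5 < v_6. The simplices of K, each written with vertices in increasing order, are:

  0-simplices (7): [v_0], [v_1], [v_2], [v_3], [v_4], [v_5], [v_6]
  1-simplices (18): (18 of them)
  2-simplices (12): (12 of them)

so the chain groups are C_0 ≅ Z^7, C_1 ≅ Z^18, C_2 ≅ Z^12.

The boundary map ∂_1: C_1 → C_0 sends each edge [p,q] (with p < q) to q − p.
The resulting 7×18 matrix has rank 6, and its Smith normal form has invariant factors (1,1,1,1,1,1).

Boundary ∂_2: C_2 → C_1 sends each 2-simplex [p,q,r] to [q,r] − [p,r] + [p,q]. For instance
  ∂[v_2,v_5,v_6] = [v_5,v_6] − [v_2,v_6] + [v_2,v_5],
  ∂[v_1,v_4,v_5] = [v_4,v_5] − [v_1,v_5] + [v_1,v_4].
The 18×12 boundary matrix has rank 12 and Smith normal form diag(1,1,1,1,1,1,1,1,1,1,1,2).

From H_k ≅ ker(∂_k) / im(∂_{k+1}) we obtain:

  H_0: rank C_0 − rank ∂_1 = 7 − 6 = 1, and the invariant factors of ∂_1 are all 1, so H_0 = Z.
  H_1: rank ker ∂_1 − rank ∂_2 = (18 − 6) − 12 = 0, and ∂_2 has invariant factor 2 > 1, so H_1 = Z/2.
  H_2: rank ker ∂_2 − rank ∂_3 = (12 − 12) − 0 = 0, and there is no ∂_3, so H_2 = 0.

As a check, the Euler characteristic is 7 − 18 + 12 = 1, which agrees with 1 − 0 + 0 = 1.
(K is a triangulation of the real projective plane RP^2.)

H_0 = Z,  H_1 = Z/2,  H_2 = 0.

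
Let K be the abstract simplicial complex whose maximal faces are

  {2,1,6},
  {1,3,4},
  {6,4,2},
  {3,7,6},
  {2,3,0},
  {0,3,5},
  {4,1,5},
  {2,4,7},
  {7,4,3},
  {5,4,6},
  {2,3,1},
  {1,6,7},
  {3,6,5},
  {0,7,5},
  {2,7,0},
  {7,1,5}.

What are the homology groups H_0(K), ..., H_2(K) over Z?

H_0 = Z,  H_1 = Z^2,  H_2 = Z.

Fix the vertex order 0 < 1 < 2 < 3 < 4 < 5 < 6 < 7 and write every simplex with vertices in increasing order. Then dim K = 2 and the simplices of K are:

  0-simplices (8): [0], [1], [2], [3], [4], [5], [6], [7]
  1-simplices (24): (24 of them)
  2-simplices (16): [0,2,3], [0,2,7], [0,3,5], [0,5,7], [1,2,3], [1,2,6], [1,3,4], [1,4,5], [1,5,7], [1,6,7], [2,4,6], [2,4,7], [3,4,7], [3,5,6], [3,6,7], [4,5,6]

Hence C_0 ≅ Z^8, C_1 ≅ Z^24, C_2 ≅ Z^16.

The boundary map ∂_1: C_1 → C_0 sends each edge [p,q] (with p < q) to q − p. For instance
  ∂[4,6] = [6] − [4].
As a 8×24 matrix over Z this has rank 7, with invariant factors (1,1,1,1,1,1,1).

The boundary map ∂_2: C_2 → C_1 maps a triangle to the signed sum of its edges. For instance
  ∂[0,3,5] = [3,5] − [0,5] + [0,3],
  ∂[0,2,7] = [2,7] − [0,7] + [0,2].
The resulting 24×16 matrix has rank 15, and its Smith normal form has invariant factors (1,1,1,1,1,1,1,1,1,1,1,1,1,1,1).

Computing H_k = (kernel of ∂_k) / (image of ∂_{k+1}):

  H_0: rank C_0 − rank ∂_1 = 8 − 7 = 1, and the invariant factors of ∂_1 are all 1, so H_0 ≅ Z.
  H_1: rank ker ∂_1 − rank ∂_2 = (24 − 7) − 15 = 2, and the invariant factors of ∂_2 are all 1, so H_1 ≅ Z^2.
  H_2: rank ker ∂_2 − rank ∂_3 = (16 − 15) − 0 = 1, and there is no ∂_3, so H_2 ≅ Z.

As a check, the Euler characteristic is 8 − 24 + 16 = 0, which agrees with 1 − 2 + 1 = 0.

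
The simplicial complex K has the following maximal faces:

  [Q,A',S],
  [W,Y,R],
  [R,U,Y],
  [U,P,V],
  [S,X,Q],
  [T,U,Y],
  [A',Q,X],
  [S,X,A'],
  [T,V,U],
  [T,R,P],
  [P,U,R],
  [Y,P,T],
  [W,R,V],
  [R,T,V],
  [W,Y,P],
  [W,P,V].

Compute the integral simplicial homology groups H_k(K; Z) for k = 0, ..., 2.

Take the total order P < Q < R < S < T < U < V < W < X < Y < A' on the vertex set. Then K (dimension 2) consists of the simplices:

  0-simplices (11): [P], [Q], [R], [S], [T], [U], [V], [W], [X], [Y], [A']
  1-simplices (24): (24 of them)
  2-simplices (16): [P,R,T], [P,R,U], [P,T,Y], [P,U,V], [P,V,W], [P,W,Y], [Q,S,X], [Q,S,A'], [Q,X,A'], [R,T,V], [R,U,Y], [R,V,W], [R,W,Y], [S,X,A'], [T,U,V], [T,U,Y]

so the chain groups are C_0 ≅ Z^11, C_1 ≅ Z^24, C_2 ≅ Z^16.

The boundary map ∂_1: C_1 → C_0 is given by ∂[p,q] = [q] − [p].
This gives a 11×24 integer matrix of rank 9; reducing to Smith normal form yields diagonal entries (1,1,1,1,1,1,1,1,1).

∂_2: C_2 → C_1 acts by ∂[p,q,r] = [q,r] − [p,r] + [p,q]. For instance
  ∂[Q,S,X] = [S,X] − [Q,X] + [Q,S],
  ∂[T,U,V] = [U,V] − [T,V] + [T,U].
As a 24×16 matrix over Z this has rank 15, with invariant factors (1,1,1,1,1,1,1,1,1,1,1,1,1,1,2).

Computing H_k = (kernel of ∂_k) / (image of ∂_{k+1}):

  H_0: rank C_0 − rank ∂_1 = 11 − 9 = 2, and the invariant factors of ∂_1 are all 1, so H_0 = Z^2.
  H_1: rank ker ∂_1 − rank ∂_2 = (24 − 9) − 15 = 0, and ∂_2 has invariant factor 2 > 1, so H_1 = Z/2.
  H_2: rank ker ∂_2 − rank ∂_3 = (16 − 15) − 0 = 1, and there is no ∂_3, so H_2 = Z.

(K is a triangulation of the disjoint union of the real projective plane RP^2 and the 2-sphere S^2.)

H_0 = Z^2,  H_1 = Z/2,  H_2 = Z.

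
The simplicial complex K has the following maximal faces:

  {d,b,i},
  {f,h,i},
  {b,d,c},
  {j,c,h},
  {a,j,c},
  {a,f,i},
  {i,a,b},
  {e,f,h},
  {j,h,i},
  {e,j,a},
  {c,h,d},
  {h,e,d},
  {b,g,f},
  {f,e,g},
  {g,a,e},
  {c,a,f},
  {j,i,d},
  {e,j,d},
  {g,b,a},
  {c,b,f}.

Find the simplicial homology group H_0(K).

H_0 = Z.

K has 10 vertices, 30 edges, 20 triangles.
rank ∂_0 = 0, rank ∂_1 = 9 ⇒ b_0 = 10 − 0 − 9 = 1; all invariant factors of ∂_1 are 1 so no torsion. So H_0 = Z.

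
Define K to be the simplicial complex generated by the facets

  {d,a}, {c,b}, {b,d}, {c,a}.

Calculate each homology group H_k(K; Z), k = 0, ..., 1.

Fix the vertex order a < b < c < d and write every simplex with vertices in increasing order. Then dim K = 1 and the simplices of K are:

  0-simplices (4): a, b, c, d
  1-simplices (4): ac, ad, bc, bd

so the chain groups are C_0 ≅ Z^4, C_1 ≅ Z^4.

Boundary ∂_1: C_1 → C_0 sends each edge [p,q] (with p < q) to q − p.
This gives a 4×4 integer matrix of rank 3; reducing to Smith normal form yields diagonal entries (1,1,1).

Reading off H_k = ker ∂_k / im ∂_{k+1}:

  H_0: rank C_0 − rank ∂_1 = 4 − 3 = 1, and the invariant factors of ∂_1 are all 1, so H_0 ≅ Z.
  H_1: rank ker ∂_1 − rank ∂_2 = (4 − 3) − 0 = 1, and there is no ∂_2, so H_1 ≅ Z.

(K is a triangulation of the circle S^1.)

H_0 = Z,  H_1 = Z.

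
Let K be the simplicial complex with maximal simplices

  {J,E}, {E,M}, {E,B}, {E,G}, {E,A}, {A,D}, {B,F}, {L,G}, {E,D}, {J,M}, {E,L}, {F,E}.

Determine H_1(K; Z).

H_1 = Z^4.

Take the total order A < B < D < E < F < G < J < L < M on the vertex set. Then K (dimension 1) consists of the simplices:

  0-simplices (9): A, B, D, E, F, G, J, L, M
  1-simplices (12): AD, AE, BE, BF, DE, EF, EG, EJ, EL, EM, GL, JM

so the chain groups are C_0 ≅ Z^9, C_1 ≅ Z^12.

∂_1: C_1 → C_0 is given by ∂[p,q] = [q] − [p]. For instance
  ∂EM = M − E.
As a 9×12 matrix over Z this has rank 8, with invariant factors (1,1,1,1,1,1,1,1).

Reading off H_k = ker ∂_k / im ∂_{k+1}:

  H_1: rank ker ∂_1 − rank ∂_2 = (12 − 8) − 0 = 4, and there is no ∂_2, so H_1 = Z^4.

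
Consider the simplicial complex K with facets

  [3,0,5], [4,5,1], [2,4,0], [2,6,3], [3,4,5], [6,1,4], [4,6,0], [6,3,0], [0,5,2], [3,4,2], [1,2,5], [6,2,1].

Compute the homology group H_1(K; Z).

H_1 ≅ Z/2Z.

Take the total order 0 < 1 < 2 < 3 < 4 < 5 < 6 on the vertex set. Then K (dimension 2) consists of the simplices:

  0-simplices (7): [0], [1], [2], [3], [4], [5], [6]
  1-simplices (18): [0,2], [0,3], [0,4], [0,5], [0,6], [1,2], [1,4], [1,5], [1,6], [2,3], [2,4], [2,5], [2,6], [3,4], [3,5], [3,6], [4,5], [4,6]
  2-simplices (12): [0,2,4], [0,2,5], [0,3,5], [0,3,6], [0,4,6], [1,2,5], [1,2,6], [1,4,5], [1,4,6], [2,3,4], [2,3,6], [3,4,5]

Hence C_0 ≅ Z^7, C_1 ≅ Z^18, C_2 ≅ Z^12.

∂_1: C_1 → C_0 is given by ∂[p,q] = [q] − [p]. For instance
  ∂[4,6] = [6] − [4].
The 7×18 boundary matrix has rank 6 and Smith normal form diag(1,1,1,1,1,1).

Boundary ∂_2: C_2 → C_1 acts by ∂[p,q,r] = [q,r] − [p,r] + [p,q]. For instance
  ∂[0,2,5] = [2,5] − [0,5] + [0,2],
  ∂[3,4,5] = [4,5] − [3,5] + [3,4].
The resulting 18×12 matrix has rank 12, and its Smith normal form has invariant factors (1,1,1,1,1,1,1,1,1,1,1,2).

From H_k ≅ ker(∂_k) / im(∂_{k+1}) we obtain:

  H_1: rank ker ∂_1 − rank ∂_2 = (18 − 6) − 12 = 0, and ∂_2 has invariant factor 2 > 1, so H_1 = Z/2Z.

(K is a triangulation of the real projective plane RP^2.)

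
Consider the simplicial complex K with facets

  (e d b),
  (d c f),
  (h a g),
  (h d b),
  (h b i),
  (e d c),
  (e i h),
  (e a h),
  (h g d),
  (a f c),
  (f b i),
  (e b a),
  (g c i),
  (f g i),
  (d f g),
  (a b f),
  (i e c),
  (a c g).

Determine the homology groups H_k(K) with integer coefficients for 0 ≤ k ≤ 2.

H_0 = Z,  H_1 = Z ⊕ Z/2Z,  H_2 = 0.

We work with the vertex ordering a < b < c < d < e < f < g < h < i. The simplices of K, each written with vertices in increasing order, are:

  0-simplices (9): a, b, c, d, e, f, g, h, i
  1-simplices (27): ab, ac, ae, af, ag, ah, bd, be, bf, bh, bi, cd, ce, cf, cg, ci, de, df, dg, dh, eh, ei, fg, fi, gh, gi, hi
  2-simplices (18): abe, abf, acf, acg, aeh, agh, bde, bdh, bfi, bhi, cde, cdf, cei, cgi, dfg, dgh, ehi, fgi

Hence C_0 ≅ Z^9, C_1 ≅ Z^27, C_2 ≅ Z^18.

∂_1: C_1 → C_0 maps an edge to its endpoints' difference, ∂[p,q] = q − p.
The 9×27 boundary matrix has rank 8 and Smith normal form diag(1,1,1,1,1,1,1,1).

∂_2: C_2 → C_1 maps a triangle to the signed sum of its edges. For instance
  ∂cgi = gi − ci + cg,
  ∂dgh = gh − dh + dg.
As a 27×18 matrix over Z this has rank 18, with invariant factors (1,1,1,1,1,1,1,1,1,1,1,1,1,1,1,1,1,2).

Now H_k = ker ∂_k / im ∂_{k+1}, so:

  H_0: rank C_0 − rank ∂_1 = 9 − 8 = 1, and the invariant factors of ∂_1 are all 1, so H_0 = Z.
  H_1: rank ker ∂_1 − rank ∂_2 = (27 − 8) − 18 = 1, and ∂_2 has invariant factor 2 > 1, so H_1 = Z ⊕ Z/2Z.
  H_2: rank ker ∂_2 − rank ∂_3 = (18 − 18) − 0 = 0, and there is no ∂_3, so H_2 = 0.

As a check, the Euler characteristic is 9 − 27 + 18 = 0, which agrees with 1 − 1 + 0 = 0.
(K is a triangulation of the Klein bottle.)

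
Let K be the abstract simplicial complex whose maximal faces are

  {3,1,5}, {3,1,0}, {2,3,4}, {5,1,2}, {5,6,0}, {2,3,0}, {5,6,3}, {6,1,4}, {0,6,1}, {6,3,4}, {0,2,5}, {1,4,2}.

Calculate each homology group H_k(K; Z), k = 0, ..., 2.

Fix the vertex order 0 < 1 < 2 < 3 < 4 < 5 < 6 and write every simplex with vertices in increasing order. Then dim K = 2 and the simplices of K are:

  0-simplices (7): [0], [1], [2], [3], [4], [5], [6]
  1-simplices (18): [0,1], [0,2], [0,3], [0,5], [0,6], [1,2], [1,3], [1,4], [1,5], [1,6], [2,3], [2,4], [2,5], [3,4], [3,5], [3,6], [4,6], [5,6]
  2-simplices (12): [0,1,3], [0,1,6], [0,2,3], [0,2,5], [0,5,6], [1,2,4], [1,2,5], [1,3,5], [1,4,6], [2,3,4], [3,4,6], [3,5,6]

giving chain groups C_0 ≅ Z^7, C_1 ≅ Z^18, C_2 ≅ Z^12.

Boundary ∂_1: C_1 → C_0 sends each edge [p,q] (with p < q) to q − p.
As a 7×18 matrix over Z this has rank 6, with invariant factors (1,1,1,1,1,1).

∂_2: C_2 → C_1 acts by ∂[p,q,r] = [q,r] − [p,r] + [p,q]. For instance
  ∂[1,4,6] = [4,6] − [1,6] + [1,4],
  ∂[1,2,4] = [2,4] − [1,4] + [1,2].
The 18×12 boundary matrix has rank 12 and Smith normal form diag(1,1,1,1,1,1,1,1,1,1,1,2).

Now H_k = ker ∂_k / im ∂_{k+1}, so:

  H_0: rank C_0 − rank ∂_1 = 7 − 6 = 1, and the invariant factors of ∂_1 are all 1, so H_0 = Z.
  H_1: rank ker ∂_1 − rank ∂_2 = (18 − 6) − 12 = 0, and ∂_2 has invariant factor 2 > 1, so H_1 = Z/2.
  H_2: rank ker ∂_2 − rank ∂_3 = (12 − 12) − 0 = 0, and there is no ∂_3, so H_2 = 0.

As a check, the Euler characteristic is 7 − 18 + 12 = 1, which agrees with 1 − 0 + 0 = 1.

H_0 ≅ Z,  H_1 ≅ Z/2,  H_2 = 0.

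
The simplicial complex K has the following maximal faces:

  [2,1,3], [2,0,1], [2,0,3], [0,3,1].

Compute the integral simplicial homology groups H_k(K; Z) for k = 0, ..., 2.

H_0 ≅ Z,  H_1 = 0,  H_2 ≅ Z.

K has 4 vertices, 6 edges, 4 triangles.
rank ∂_0 = 0, rank ∂_1 = 3 ⇒ b_0 = 4 − 0 − 3 = 1; all invariant factors of ∂_1 are 1 so no torsion. So H_0 ≅ Z.
rank ∂_1 = 3, rank ∂_2 = 3 ⇒ b_1 = 6 − 3 − 3 = 0; all invariant factors of ∂_2 are 1 so no torsion. So H_1 ≅ 0.
rank ∂_2 = 3, rank ∂_3 = 0 ⇒ b_2 = 4 − 3 − 0 = 1. So H_2 ≅ Z.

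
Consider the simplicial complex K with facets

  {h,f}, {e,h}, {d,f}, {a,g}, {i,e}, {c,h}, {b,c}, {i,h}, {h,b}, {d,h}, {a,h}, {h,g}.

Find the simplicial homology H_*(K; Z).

H_0 ≅ Z,  H_1 ≅ Z^4.

Take the total order a < b < c < d < e < f < g < h < i on the vertex set. Then K (dimension 1) consists of the simplices:

  0-simplices (9): a, b, c, d, e, f, g, h, i
  1-simplices (12): ag, ah, bc, bh, ch, df, dh, eh, ei, fh, gh, hi

Hence C_0 ≅ Z^9, C_1 ≅ Z^12.

Boundary ∂_1: C_1 → C_0 maps an edge to its endpoints' difference, ∂[p,q] = q − p. For instance
  ∂ah = h − a.
As a 9×12 matrix over Z this has rank 8, with invariant factors (1,1,1,1,1,1,1,1).

Reading off H_k = ker ∂_k / im ∂_{k+1}:

  H_0: rank C_0 − rank ∂_1 = 9 − 8 = 1, and the invariant factors of ∂_1 are all 1, so H_0 = Z.
  H_1: rank ker ∂_1 − rank ∂_2 = (12 − 8) − 0 = 4, and there is no ∂_2, so H_1 = Z^4.

As a check, the Euler characteristic is 9 − 12 = -3, which agrees with 1 − 4 = -3.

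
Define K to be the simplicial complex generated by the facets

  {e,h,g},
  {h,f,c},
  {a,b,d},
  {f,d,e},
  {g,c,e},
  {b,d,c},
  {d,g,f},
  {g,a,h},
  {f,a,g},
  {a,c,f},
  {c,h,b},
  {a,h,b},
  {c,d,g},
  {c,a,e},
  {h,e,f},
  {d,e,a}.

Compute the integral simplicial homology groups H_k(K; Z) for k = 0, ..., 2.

H_0 ≅ Z,  H_1 ≅ Z^2,  H_2 ≅ Z.

We work with the vertex ordering a < b < c < d < e < f < g < h. The simplices of K, each written with vertices in increasing order, are:

  0-simplices (8): a, b, c, d, e, f, g, h
  1-simplices (24): ab, ac, ad, ae, af, ag, ah, bc, bd, bh, cd, ce, cf, cg, ch, de, df, dg, ef, eg, eh, fg, fh, gh
  2-simplices (16): abd, abh, ace, acf, ade, afg, agh, bcd, bch, cdg, ceg, cfh, def, dfg, efh, egh

giving chain groups C_0 ≅ Z^8, C_1 ≅ Z^24, C_2 ≅ Z^16.

The boundary map ∂_1: C_1 → C_0 maps an edge to its endpoints' difference, ∂[p,q] = q − p. For instance
  ∂eg = g − e.
This gives a 8×24 integer matrix of rank 7; reducing to Smith normal form yields diagonal entries (1,1,1,1,1,1,1).

The boundary map ∂_2: C_2 → C_1 acts by ∂[p,q,r] = [q,r] − [p,r] + [p,q]. For instance
  ∂agh = gh − ah + ag,
  ∂egh = gh − eh + eg.
As a 24×16 matrix over Z this has rank 15, with invariant factors (1,1,1,1,1,1,1,1,1,1,1,1,1,1,1).

Now H_k = ker ∂_k / im ∂_{k+1}, so:

  H_0: rank C_0 − rank ∂_1 = 8 − 7 = 1, and the invariant factors of ∂_1 are all 1, so H_0 = Z.
  H_1: rank ker ∂_1 − rank ∂_2 = (24 − 7) − 15 = 2, and the invariant factors of ∂_2 are all 1, so H_1 = Z^2.
  H_2: rank ker ∂_2 − rank ∂_3 = (16 − 15) − 0 = 1, and there is no ∂_3, so H_2 = Z.

As a check, the Euler characteristic is 8 − 24 + 16 = 0, which agrees with 1 − 2 + 1 = 0.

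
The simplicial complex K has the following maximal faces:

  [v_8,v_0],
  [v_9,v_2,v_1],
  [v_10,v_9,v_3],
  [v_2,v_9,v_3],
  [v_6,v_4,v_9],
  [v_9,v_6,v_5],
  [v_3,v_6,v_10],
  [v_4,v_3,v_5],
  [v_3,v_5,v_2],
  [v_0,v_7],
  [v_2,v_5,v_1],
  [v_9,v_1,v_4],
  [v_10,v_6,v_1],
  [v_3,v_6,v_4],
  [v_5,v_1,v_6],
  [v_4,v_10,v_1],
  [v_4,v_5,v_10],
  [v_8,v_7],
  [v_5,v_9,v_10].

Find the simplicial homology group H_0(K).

H_0 ≅ Z^2.

Fix the vertex order v_0 < v_1 < v_2 < v_3 < v_4 < v_5 < v_6 < v_7 < v_8 < v_9 < v_10 and write every simplex with vertices in increasing order. Then dim K = 2 and the simplices of K are:

  0-simplices (11): [v_0], [v_1], [v_2], [v_3], [v_4], [v_5], [v_6], [v_7], [v_8], [v_9], [v_10]
  1-simplices (27): (27 of them)
  2-simplices (16): (16 of them)

Hence C_0 ≅ Z^11, C_1 ≅ Z^27, C_2 ≅ Z^16.

Boundary ∂_1: C_1 → C_0 is given by ∂[p,q] = [q] − [p]. For instance
  ∂[v_6,v_9] = [v_9] − [v_6].
The resulting 11×27 matrix has rank 9, and its Smith normal form has invariant factors (1,1,1,1,1,1,1,1,1).

Boundary ∂_2: C_2 → C_1 maps a triangle to the signed sum of its edges. For instance
  ∂[v_5,v_6,v_9] = [v_6,v_9] − [v_5,v_9] + [v_5,v_6],
  ∂[v_4,v_6,v_9] = [v_6,v_9] − [v_4,v_9] + [v_4,v_6].
As a 27×16 matrix over Z this has rank 15, with invariant factors (1,1,1,1,1,1,1,1,1,1,1,1,1,1,1).

Now H_k = ker ∂_k / im ∂_{k+1}, so:

  H_0: rank C_0 − rank ∂_1 = 11 − 9 = 2, and the invariant factors of ∂_1 are all 1, so H_0 = Z^2.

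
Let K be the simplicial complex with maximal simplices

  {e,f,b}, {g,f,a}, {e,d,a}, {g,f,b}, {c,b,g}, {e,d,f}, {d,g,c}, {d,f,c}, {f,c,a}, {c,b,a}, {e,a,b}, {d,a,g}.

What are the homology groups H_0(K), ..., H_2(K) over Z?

H_0 = Z,  H_1 = Z/2,  H_2 = 0.

We work with the vertex ordering a < b < c < d < e < f < g. The simplices of K, each written with vertices in increasing order, are:

  0-simplices (7): a, b, c, d, e, f, g
  1-simplices (18): ab, ac, ad, ae, af, ag, bc, be, bf, bg, cd, cf, cg, de, df, dg, ef, fg
  2-simplices (12): abc, abe, acf, ade, adg, afg, bcg, bef, bfg, cdf, cdg, def

giving chain groups C_0 ≅ Z^7, C_1 ≅ Z^18, C_2 ≅ Z^12.

Boundary ∂_1: C_1 → C_0 is given by ∂[p,q] = [q] − [p]. For instance
  ∂dg = g − d.
The 7×18 boundary matrix has rank 6 and Smith normal form diag(1,1,1,1,1,1).

The boundary map ∂_2: C_2 → C_1 acts by ∂[p,q,r] = [q,r] − [p,r] + [p,q]. For instance
  ∂bcg = cg − bg + bc,
  ∂afg = fg − ag + af.
The resulting 18×12 matrix has rank 12, and its Smith normal form has invariant factors (1,1,1,1,1,1,1,1,1,1,1,2).

Computing H_k = (kernel of ∂_k) / (image of ∂_{k+1}):

  H_0: rank C_0 − rank ∂_1 = 7 − 6 = 1, and the invariant factors of ∂_1 are all 1, so H_0 ≅ Z.
  H_1: rank ker ∂_1 − rank ∂_2 = (18 − 6) − 12 = 0, and ∂_2 has invariant factor 2 > 1, so H_1 ≅ Z/2.
  H_2: rank ker ∂_2 − rank ∂_3 = (12 − 12) − 0 = 0, and there is no ∂_3, so H_2 ≅ 0.

(K is a triangulation of the real projective plane RP^2.)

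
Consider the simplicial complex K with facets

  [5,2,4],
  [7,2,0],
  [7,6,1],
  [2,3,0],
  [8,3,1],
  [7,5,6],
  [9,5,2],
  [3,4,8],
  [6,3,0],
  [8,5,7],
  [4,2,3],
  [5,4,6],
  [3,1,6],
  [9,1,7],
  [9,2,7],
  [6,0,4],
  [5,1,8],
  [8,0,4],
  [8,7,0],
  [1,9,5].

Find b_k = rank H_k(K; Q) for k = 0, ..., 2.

b_0 = 1, b_1 = 1, b_2 = 0.

Fix the vertex order 0 < 1 < 2 < 3 < 4 < 5 < 6 < 7 < 8 < 9 and write every simplex with vertices in increasing order. Then dim K = 2 and the simplices of K are:

  0-simplices (10): [0], [1], [2], [3], [4], [5], [6], [7], [8], [9]
  1-simplices (30): (30 of them)
  2-simplices (20): (20 of them)

so the chain groups are C_0 ≅ Z^10, C_1 ≅ Z^30, C_2 ≅ Z^20.

∂_1: C_1 → C_0 maps an edge to its endpoints' difference, ∂[p,q] = q − p. For instance
  ∂[5,9] = [9] − [5].
The resulting 10×30 matrix has rank 9, and its Smith normal form has invariant factors (1,1,1,1,1,1,1,1,1).

∂_2: C_2 → C_1 maps a triangle to the signed sum of its edges. For instance
  ∂[4,5,6] = [5,6] − [4,6] + [4,5],
  ∂[2,3,4] = [3,4] − [2,4] + [2,3].
As a 30×20 matrix over Z this has rank 20, with invariant factors (1,1,1,1,1,1,1,1,1,1,1,1,1,1,1,1,1,1,1,2).

Computing H_k = (kernel of ∂_k) / (image of ∂_{k+1}):

  H_0: rank C_0 − rank ∂_1 = 10 − 9 = 1, and the invariant factors of ∂_1 are all 1, so H_0 ≅ Z.
  H_1: rank ker ∂_1 − rank ∂_2 = (30 − 9) − 20 = 1, and ∂_2 has invariant factor 2 > 1, so H_1 ≅ Z ⊕ Z_2.
  H_2: rank ker ∂_2 − rank ∂_3 = (20 − 20) − 0 = 0, and there is no ∂_3, so H_2 ≅ 0.

As a check, the Euler characteristic is 10 − 30 + 20 = 0, which agrees with 1 − 1 + 0 = 0.

Hence the Betti numbers are b_0 = 1, b_1 = 1, b_2 = 0.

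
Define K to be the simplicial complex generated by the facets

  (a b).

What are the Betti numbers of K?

Order the vertices as a < b. Listing each simplex with vertices in this order, K has dimension 1 with simplices:

  0-simplices (2): a, b
  1-simplices (1): ab

giving chain groups C_0 ≅ Z^2, C_1 ≅ Z^1.

∂_1: C_1 → C_0 sends each edge [p,q] (with p < q) to q − p. For instance
  ∂ab = b − a.
This gives a 2×1 integer matrix of rank 1; reducing to Smith normal form yields diagonal entries (1).

Computing H_k = (kernel of ∂_k) / (image of ∂_{k+1}):

  H_0: rank C_0 − rank ∂_1 = 2 − 1 = 1, and the invariant factors of ∂_1 are all 1, so H_0 ≅ Z.
  H_1: rank ker ∂_1 − rank ∂_2 = (1 − 1) − 0 = 0, and there is no ∂_2, so H_1 ≅ 0.

Hence the Betti numbers are b_0 = 1, b_1 = 0.

b_0 = 1, b_1 = 0.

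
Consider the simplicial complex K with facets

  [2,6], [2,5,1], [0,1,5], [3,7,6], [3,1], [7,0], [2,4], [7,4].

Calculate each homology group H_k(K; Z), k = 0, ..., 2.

Fix the vertex order 0 < 1 < 2 < 3 < 4 < 5 < 6 < 7 and write every simplex with vertices in increasing order. Then dim K = 2 and the simplices of K are:

  0-simplices (8): [0], [1], [2], [3], [4], [5], [6], [7]
  1-simplices (13): [0,1], [0,5], [0,7], [1,2], [1,3], [1,5], [2,4], [2,5], [2,6], [3,6], [3,7], [4,7], [6,7]
  2-simplices (3): [0,1,5], [1,2,5], [3,6,7]

giving chain groups C_0 ≅ Z^8, C_1 ≅ Z^13, C_2 ≅ Z^3.

The boundary map ∂_1: C_1 → C_0 sends each edge [p,q] (with p < q) to q − p.
As a 8×13 matrix over Z this has rank 7, with invariant factors (1,1,1,1,1,1,1).

Boundary ∂_2: C_2 → C_1 sends each 2-simplex [p,q,r] to [q,r] − [p,r] + [p,q]. For instance
  ∂[1,2,5] = [2,5] − [1,5] + [1,2],
  ∂[0,1,5] = [1,5] − [0,5] + [0,1].
As a 13×3 matrix over Z this has rank 3, with invariant factors (1,1,1).

From H_k ≅ ker(∂_k) / im(∂_{k+1}) we obtain:

  H_0: rank C_0 − rank ∂_1 = 8 − 7 = 1, and the invariant factors of ∂_1 are all 1, so H_0 ≅ Z.
  H_1: rank ker ∂_1 − rank ∂_2 = (13 − 7) − 3 = 3, and the invariant factors of ∂_2 are all 1, so H_1 ≅ Z^3.
  H_2: rank ker ∂_2 − rank ∂_3 = (3 − 3) − 0 = 0, and there is no ∂_3, so H_2 ≅ 0.

H_0 ≅ Z,  H_1 ≅ Z^3,  H_2 = 0.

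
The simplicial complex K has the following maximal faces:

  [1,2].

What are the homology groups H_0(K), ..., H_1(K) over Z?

Fix the vertex order 1 < 2 and write every simplex with vertices in increasing order. Then dim K = 1 and the simplices of K are:

  0-simplices (2): [1], [2]
  1-simplices (1): [1,2]

giving chain groups C_0 ≅ Z^2, C_1 ≅ Z^1.

Boundary ∂_1: C_1 → C_0 maps an edge to its endpoints' difference, ∂[p,q] = q − p. For instance
  ∂[1,2] = [2] − [1].
As a 2×1 matrix over Z this has rank 1, with invariant factors (1).

Computing H_k = (kernel of ∂_k) / (image of ∂_{k+1}):

  H_0: rank C_0 − rank ∂_1 = 2 − 1 = 1, and the invariant factors of ∂_1 are all 1, so H_0 = Z.
  H_1: rank ker ∂_1 − rank ∂_2 = (1 − 1) − 0 = 0, and there is no ∂_2, so H_1 = 0.

(K is a triangulation of the 1-simplex.)

H_0 ≅ Z,  H_1 = 0.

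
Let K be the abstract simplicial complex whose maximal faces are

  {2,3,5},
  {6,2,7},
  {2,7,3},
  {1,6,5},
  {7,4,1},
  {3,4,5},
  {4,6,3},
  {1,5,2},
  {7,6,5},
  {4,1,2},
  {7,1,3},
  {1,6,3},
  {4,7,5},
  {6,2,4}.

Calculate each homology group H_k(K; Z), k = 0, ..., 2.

K has 7 vertices, 21 edges, 14 triangles.
rank ∂_0 = 0, rank ∂_1 = 6 ⇒ b_0 = 7 − 0 − 6 = 1; all invariant factors of ∂_1 are 1 so no torsion. So H_0 ≅ Z.
rank ∂_1 = 6, rank ∂_2 = 13 ⇒ b_1 = 21 − 6 − 13 = 2; all invariant factors of ∂_2 are 1 so no torsion. So H_1 ≅ Z^2.
rank ∂_2 = 13, rank ∂_3 = 0 ⇒ b_2 = 14 − 13 − 0 = 1. So H_2 ≅ Z.

H_0 = Z,  H_1 = Z^2,  H_2 = Z.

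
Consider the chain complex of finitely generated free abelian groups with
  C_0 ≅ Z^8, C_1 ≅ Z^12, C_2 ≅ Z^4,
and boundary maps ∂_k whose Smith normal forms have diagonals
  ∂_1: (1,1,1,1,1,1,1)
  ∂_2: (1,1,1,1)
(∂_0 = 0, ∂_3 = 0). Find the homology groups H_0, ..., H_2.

H_0: b_0 = 8 − 0 − 7 = 1; torsion from ∂_1 factors > 1: none. So H_0 ≅ Z.
H_1: b_1 = 12 − 7 − 4 = 1; torsion from ∂_2 factors > 1: none. So H_1 ≅ Z.
H_2: b_2 = 4 − 4 − 0 = 0; torsion from ∂_3 factors > 1: none. So H_2 ≅ 0.

H_0 ≅ Z,  H_1 ≅ Z,  H_2 = 0.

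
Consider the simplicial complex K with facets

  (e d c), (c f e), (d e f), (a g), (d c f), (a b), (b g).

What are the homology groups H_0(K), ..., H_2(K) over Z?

H_0 ≅ Z^2,  H_1 ≅ Z,  H_2 ≅ Z.

Order the vertices as a < b < c < d < e < f < g. Listing each simplex with vertices in this order, K has dimension 2 with simplices:

  0-simplices (7): a, b, c, d, e, f, g
  1-simplices (9): ab, ag, bg, cd, ce, cf, de, df, ef
  2-simplices (4): cde, cdf, cef, def

giving chain groups C_0 ≅ Z^7, C_1 ≅ Z^9, C_2 ≅ Z^4.

Boundary ∂_1: C_1 → C_0 is given by ∂[p,q] = [q] − [p]. For instance
  ∂ce = e − c.
As a 7×9 matrix over Z this has rank 5, with invariant factors (1,1,1,1,1).

Boundary ∂_2: C_2 → C_1 maps a triangle to the signed sum of its edges. For instance
  ∂cdf = df − cf + cd,
  ∂cef = ef − cf + ce.
As a 9×4 matrix over Z this has rank 3, with invariant factors (1,1,1).

Now H_k = ker ∂_k / im ∂_{k+1}, so:

  H_0: rank C_0 − rank ∂_1 = 7 − 5 = 2, and the invariant factors of ∂_1 are all 1, so H_0 ≅ Z^2.
  H_1: rank ker ∂_1 − rank ∂_2 = (9 − 5) − 3 = 1, and the invariant factors of ∂_2 are all 1, so H_1 ≅ Z.
  H_2: rank ker ∂_2 − rank ∂_3 = (4 − 3) − 0 = 1, and there is no ∂_3, so H_2 ≅ Z.

(K is a triangulation of the disjoint union of the 2-sphere S^2 and the circle S^1.)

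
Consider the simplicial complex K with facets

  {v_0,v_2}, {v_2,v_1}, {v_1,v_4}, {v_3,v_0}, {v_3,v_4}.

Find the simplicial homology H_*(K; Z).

H_0 ≅ Z,  H_1 ≅ Z.

We work with the vertex ordering v_0 < v_1 < v_2 < v_3 < v_4. The simplices of K, each written with vertices in increasing order, are:

  0-simplices (5): [v_0], [v_1], [v_2], [v_3], [v_4]
  1-simplices (5): [v_0,v_2], [v_0,v_3], [v_1,v_2], [v_1,v_4], [v_3,v_4]

so the chain groups are C_0 ≅ Z^5, C_1 ≅ Z^5.

The boundary map ∂_1: C_1 → C_0 sends each edge [p,q] (with p < q) to q − p.
The resulting 5×5 matrix has rank 4, and its Smith normal form has invariant factors (1,1,1,1).

From H_k ≅ ker(∂_k) / im(∂_{k+1}) we obtain:

  H_0: rank C_0 − rank ∂_1 = 5 − 4 = 1, and the invariant factors of ∂_1 are all 1, so H_0 = Z.
  H_1: rank ker ∂_1 − rank ∂_2 = (5 − 4) − 0 = 1, and there is no ∂_2, so H_1 = Z.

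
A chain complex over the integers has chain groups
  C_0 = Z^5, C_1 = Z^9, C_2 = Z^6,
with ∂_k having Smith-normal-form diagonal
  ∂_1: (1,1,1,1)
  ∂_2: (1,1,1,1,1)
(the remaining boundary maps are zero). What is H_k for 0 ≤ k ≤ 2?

H_0: b_0 = 5 − 0 − 4 = 1; torsion from ∂_1 factors > 1: none. So H_0 = Z.
H_1: b_1 = 9 − 4 − 5 = 0; torsion from ∂_2 factors > 1: none. So H_1 = 0.
H_2: b_2 = 6 − 5 − 0 = 1; torsion from ∂_3 factors > 1: none. So H_2 = Z.

H_0 = Z,  H_1 = 0,  H_2 = Z.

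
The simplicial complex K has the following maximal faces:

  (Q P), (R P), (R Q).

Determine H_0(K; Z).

We work with the vertex ordering P < Q < R. The simplices of K, each written with vertices in increasing order, are:

  0-simplices (3): P, Q, R
  1-simplices (3): PQ, PR, QR

so the chain groups are C_0 ≅ Z^3, C_1 ≅ Z^3.

∂_1: C_1 → C_0 sends each edge [p,q] (with p < q) to q − p.
The resulting 3×3 matrix has rank 2, and its Smith normal form has invariant factors (1,1).

Now H_k = ker ∂_k / im ∂_{k+1}, so:

  H_0: rank C_0 − rank ∂_1 = 3 − 2 = 1, and the invariant factors of ∂_1 are all 1, so H_0 = Z.

H_0 ≅ Z.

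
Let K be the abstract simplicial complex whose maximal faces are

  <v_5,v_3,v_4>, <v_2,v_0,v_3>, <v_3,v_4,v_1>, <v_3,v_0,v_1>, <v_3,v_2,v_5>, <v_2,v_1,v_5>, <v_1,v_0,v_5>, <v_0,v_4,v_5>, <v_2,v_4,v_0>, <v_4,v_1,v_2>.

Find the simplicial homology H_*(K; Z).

H_0 ≅ Z,  H_1 ≅ Z_2,  H_2 = 0.

K has 6 vertices, 15 edges, 10 triangles.
rank ∂_0 = 0, rank ∂_1 = 5 ⇒ b_0 = 6 − 0 − 5 = 1; all invariant factors of ∂_1 are 1 so no torsion. So H_0 ≅ Z.
rank ∂_1 = 5, rank ∂_2 = 10 ⇒ b_1 = 15 − 5 − 10 = 0; ∂_2 has invariant factor(s) [2] giving torsion. So H_1 ≅ Z_2.
rank ∂_2 = 10, rank ∂_3 = 0 ⇒ b_2 = 10 − 10 − 0 = 0. So H_2 ≅ 0.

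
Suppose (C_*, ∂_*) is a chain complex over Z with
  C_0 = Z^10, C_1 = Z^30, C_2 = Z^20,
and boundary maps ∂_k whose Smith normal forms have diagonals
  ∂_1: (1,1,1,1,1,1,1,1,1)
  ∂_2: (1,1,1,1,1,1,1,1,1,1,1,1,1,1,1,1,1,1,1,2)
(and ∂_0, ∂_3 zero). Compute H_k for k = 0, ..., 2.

H_0: b_0 = 10 − 0 − 9 = 1; torsion from ∂_1 factors > 1: none. So H_0 = Z.
H_1: b_1 = 30 − 9 − 20 = 1; torsion from ∂_2 factors > 1: [2]. So H_1 = Z × Z/2.
H_2: b_2 = 20 − 20 − 0 = 0; torsion from ∂_3 factors > 1: none. So H_2 = 0.

H_0 = Z,  H_1 = Z × Z/2,  H_2 = 0.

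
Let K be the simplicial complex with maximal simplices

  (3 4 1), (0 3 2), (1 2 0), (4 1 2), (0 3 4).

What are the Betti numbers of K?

b_0 = 1, b_1 = 1, b_2 = 0.

We work with the vertex ordering 0 < 1 < 2 < 3 < 4. The simplices of K, each written with vertices in increasing order, are:

  0-simplices (5): [0], [1], [2], [3], [4]
  1-simplices (10): [0,1], [0,2], [0,3], [0,4], [1,2], [1,3], [1,4], [2,3], [2,4], [3,4]
  2-simplices (5): [0,1,2], [0,2,3], [0,3,4], [1,2,4], [1,3,4]

Hence C_0 ≅ Z^5, C_1 ≅ Z^10, C_2 ≅ Z^5.

The boundary map ∂_1: C_1 → C_0 sends each edge [p,q] (with p < q) to q − p. For instance
  ∂[0,4] = [4] − [0].
The resulting 5×10 matrix has rank 4, and its Smith normal form has invariant factors (1,1,1,1).

The boundary map ∂_2: C_2 → C_1 acts by ∂[p,q,r] = [q,r] − [p,r] + [p,q]. For instance
  ∂[0,1,2] = [1,2] − [0,2] + [0,1],
  ∂[1,2,4] = [2,4] − [1,4] + [1,2].
As a 10×5 matrix over Z this has rank 5, with invariant factors (1,1,1,1,1).

Reading off H_k = ker ∂_k / im ∂_{k+1}:

  H_0: rank C_0 − rank ∂_1 = 5 − 4 = 1, and the invariant factors of ∂_1 are all 1, so H_0 ≅ Z.
  H_1: rank ker ∂_1 − rank ∂_2 = (10 − 4) − 5 = 1, and the invariant factors of ∂_2 are all 1, so H_1 ≅ Z.
  H_2: rank ker ∂_2 − rank ∂_3 = (5 − 5) − 0 = 0, and there is no ∂_3, so H_2 ≅ 0.

As a check, the Euler characteristic is 5 − 10 + 5 = 0, which agrees with 1 − 1 + 0 = 0.
(K is a triangulation of the Möbius band.)

Hence the Betti numbers are b_0 = 1, b_1 = 1, b_2 = 0.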